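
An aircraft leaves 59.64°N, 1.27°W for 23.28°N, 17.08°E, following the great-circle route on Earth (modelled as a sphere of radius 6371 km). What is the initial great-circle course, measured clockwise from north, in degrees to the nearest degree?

152°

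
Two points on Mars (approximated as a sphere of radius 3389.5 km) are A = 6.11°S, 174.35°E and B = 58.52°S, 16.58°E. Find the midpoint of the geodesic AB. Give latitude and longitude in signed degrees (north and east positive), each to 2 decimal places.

Central angle δ = 1.9713 rad. Interpolating on the sphere with fraction f = 0.5:
P = [sin((1−f)δ)·A + sin(fδ)·B] / sin δ = 0.9053·A + 0.9053·B in Cartesian coordinates,
giving P = (-0.4427, 0.2235, -0.8684), i.e. latitude -60.27°, longitude 153.21°.

-60.27°, 153.21°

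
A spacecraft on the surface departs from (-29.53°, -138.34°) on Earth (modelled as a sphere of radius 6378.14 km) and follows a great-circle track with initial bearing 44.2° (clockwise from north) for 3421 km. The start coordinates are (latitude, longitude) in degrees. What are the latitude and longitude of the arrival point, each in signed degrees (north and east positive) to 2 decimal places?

Angular distance δ = d/R = 3421/6378.14 = 0.53636 rad; initial bearing θ = 0.7714 rad.
sin φ₂ = sin φ₁ cos δ + cos φ₁ sin δ cos θ = (-0.4929)(0.8596) + (0.8701)(0.5110)(0.7169) = -0.1049, so φ₂ = -6.02°.
Δλ = atan2(sin θ sin δ cos φ₁, cos δ − sin φ₁ sin φ₂) = atan2(0.3100, 0.8079) = 20.992°.
λ₂ = -138.340° + 20.992° = -117.35°.

-6.02°, -117.35°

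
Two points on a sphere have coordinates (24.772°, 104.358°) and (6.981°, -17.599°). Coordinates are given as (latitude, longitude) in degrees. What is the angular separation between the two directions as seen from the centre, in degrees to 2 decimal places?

115.22°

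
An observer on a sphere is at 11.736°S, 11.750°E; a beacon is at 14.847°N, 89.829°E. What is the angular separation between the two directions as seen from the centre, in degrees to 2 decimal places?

81.76°

With latitudes φ₁ = -11.736°, φ₂ = 14.847° and longitude difference Δλ = 78.079°:
cos c = sin φ₁ sin φ₂ + cos φ₁ cos φ₂ cos Δλ = (-0.2034)(0.2562) + (0.9791)(0.9666)(0.2066) = 0.14337,
so c = arccos(0.14337) = 1.42693 rad.
So the angular separation is 81.76°.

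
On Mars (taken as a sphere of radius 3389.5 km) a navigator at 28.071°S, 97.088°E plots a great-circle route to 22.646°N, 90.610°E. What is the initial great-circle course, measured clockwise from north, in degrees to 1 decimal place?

With φ₁ = -0.4899, φ₂ = 0.3952, Δλ = -0.1131 rad, the forward-azimuth formula gives
θ = atan2( sin Δλ cos φ₂ , cos φ₁ sin φ₂ − sin φ₁ cos φ₂ cos Δλ ) = atan2(-0.1041, 0.7713) = -7.69°.
Adding 360° brings this into [0°, 360°): 352.3°.

352.3°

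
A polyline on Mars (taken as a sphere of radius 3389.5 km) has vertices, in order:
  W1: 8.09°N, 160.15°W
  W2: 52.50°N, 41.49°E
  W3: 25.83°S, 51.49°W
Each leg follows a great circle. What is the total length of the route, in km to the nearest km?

13525 km

Leg W1→W2: central angle 2.0360 rad, distance 6900.9 km.
Leg W2→W3: central angle 1.9543 rad, distance 6624.0 km.
Total: 6900.9 + 6624.0 ≈ 13525 km.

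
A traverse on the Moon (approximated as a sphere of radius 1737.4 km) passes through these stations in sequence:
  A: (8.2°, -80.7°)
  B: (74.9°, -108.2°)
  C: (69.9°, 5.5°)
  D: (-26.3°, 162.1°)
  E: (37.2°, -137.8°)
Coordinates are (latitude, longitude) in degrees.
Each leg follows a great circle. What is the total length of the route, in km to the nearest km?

9620 km

Leg A→B: central angle 1.1956 rad, distance 2077.3 km.
Leg B→C: central angle 0.5142 rad, distance 893.4 km.
Leg C→D: central angle 2.3446 rad, distance 4073.4 km.
Leg D→E: central angle 1.4826 rad, distance 2575.9 km.
Total: 2077.3 + 893.4 + 4073.4 + 2575.9 ≈ 9620 km.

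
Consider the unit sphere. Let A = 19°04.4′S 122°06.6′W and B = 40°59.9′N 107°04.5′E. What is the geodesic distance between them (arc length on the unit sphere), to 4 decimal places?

2.3194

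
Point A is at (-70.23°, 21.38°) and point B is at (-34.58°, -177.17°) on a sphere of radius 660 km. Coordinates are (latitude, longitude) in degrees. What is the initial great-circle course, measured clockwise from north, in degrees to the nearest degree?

164°

Δλ = 161.450° = 2.8178 rad.
y = sin Δλ · cos φ₂ = (0.3181)(0.8233) = 0.2619
x = cos φ₁ sin φ₂ − sin φ₁ cos φ₂ cos Δλ = (0.3382)(-0.5676) − (-0.9411)(0.8233)(-0.9480) = -0.9265
θ = atan2(y, x) = 164.21°, so the bearing is 164°.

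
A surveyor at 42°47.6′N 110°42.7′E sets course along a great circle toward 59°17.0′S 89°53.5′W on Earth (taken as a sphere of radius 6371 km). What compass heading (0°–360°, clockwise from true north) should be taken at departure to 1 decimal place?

With φ₁ = 0.7469, φ₂ = -1.0347, Δλ = 2.7820 rad, the forward-azimuth formula gives
θ = atan2( sin Δλ cos φ₂ , cos φ₁ sin φ₂ − sin φ₁ cos φ₂ cos Δλ ) = atan2(0.1797, -0.3060) = 149.57°.
So the initial bearing is 149.6°.

149.6°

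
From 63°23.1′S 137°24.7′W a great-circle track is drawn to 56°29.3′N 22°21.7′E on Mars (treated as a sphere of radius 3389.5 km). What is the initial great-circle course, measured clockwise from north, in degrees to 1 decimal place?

115.2°

Δλ = 159.773° = 2.7886 rad.
y = sin Δλ · cos φ₂ = (0.3457)(0.5521) = 0.1909
x = cos φ₁ sin φ₂ − sin φ₁ cos φ₂ cos Δλ = (0.4480)(0.8338) − (-0.8940)(0.5521)(-0.9383) = -0.0896
θ = atan2(y, x) = 115.16°, so the bearing is 115.2°.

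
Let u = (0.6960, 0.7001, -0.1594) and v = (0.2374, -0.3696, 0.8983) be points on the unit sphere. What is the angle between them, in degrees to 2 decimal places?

u·v = -0.2367; |u| = 1.0000, |v| = 1.0000.
cos θ = (u·v)/(|u||v|) = -0.2367, so θ = 103.69°.

103.69°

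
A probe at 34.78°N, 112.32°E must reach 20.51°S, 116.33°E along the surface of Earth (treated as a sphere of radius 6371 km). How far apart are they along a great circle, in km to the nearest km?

6163 km

In radians: φ₁ = 0.6070, φ₂ = -0.3580, Δλ = 4.010° = 0.0700 rad.
cos c = sin φ₁ sin φ₂ + cos φ₁ cos φ₂ cos Δλ = (0.5704)(-0.3504) + (0.8213)(0.9366)(0.9976) = 0.56754,
so c = arccos(0.56754) = 0.96728 rad.
Distance = R·c = 6371 × 0.9673 ≈ 6163 km.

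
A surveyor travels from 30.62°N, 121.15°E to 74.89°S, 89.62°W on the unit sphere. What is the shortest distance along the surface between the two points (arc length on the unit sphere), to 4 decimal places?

Let φ₁ = 0.5344 rad, φ₂ = -1.3071 rad, and Δλ = 2.6046 rad.
Haversine: a = sin²(Δφ/2) + cos φ₁ cos φ₂ sin²(Δλ/2) = 0.6337 + (0.8606)(0.2607)(0.9296) = 0.84224.
Central angle c = 2·arcsin(√a) = 2.32469 rad.
On the unit sphere the arc length equals the central angle: 2.3247.

2.3247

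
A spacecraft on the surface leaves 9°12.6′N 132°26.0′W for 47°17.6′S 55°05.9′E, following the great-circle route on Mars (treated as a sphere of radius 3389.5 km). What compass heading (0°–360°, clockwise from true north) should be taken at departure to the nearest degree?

188°

With φ₁ = 0.1607, φ₂ = -0.8254, Δλ = -3.0101 rad, the forward-azimuth formula gives
θ = atan2( sin Δλ cos φ₂ , cos φ₁ sin φ₂ − sin φ₁ cos φ₂ cos Δλ ) = atan2(-0.0889, -0.6177) = -171.81°.
Adding 360° brings this into [0°, 360°): 188°.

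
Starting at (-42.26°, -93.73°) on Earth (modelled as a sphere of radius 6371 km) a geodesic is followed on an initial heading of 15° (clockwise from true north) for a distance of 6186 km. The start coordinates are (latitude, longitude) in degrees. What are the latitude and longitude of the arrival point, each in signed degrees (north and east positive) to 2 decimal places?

12.15°, -81.11°

Angular distance δ = d/R = 6186/6371 = 0.97096 rad; initial bearing θ = 0.2618 rad.
sin φ₂ = sin φ₁ cos δ + cos φ₁ sin δ cos θ = (-0.6725)(0.5645) + (0.7401)(0.8254)(0.9659) = 0.2105, so φ₂ = 12.15°.
Δλ = atan2(sin θ sin δ cos φ₁, cos δ − sin φ₁ sin φ₂) = atan2(0.1581, 0.7060) = 12.623°.
λ₂ = -93.730° + 12.623° = -81.11°.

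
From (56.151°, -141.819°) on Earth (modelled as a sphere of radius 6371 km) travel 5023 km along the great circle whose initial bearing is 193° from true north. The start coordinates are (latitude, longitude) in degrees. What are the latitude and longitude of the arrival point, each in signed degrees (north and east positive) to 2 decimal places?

11.57°, -151.19°

Angular distance δ = d/R = 5023/6371 = 0.78842 rad; initial bearing θ = 3.3685 rad.
sin φ₂ = sin φ₁ cos δ + cos φ₁ sin δ cos θ = (0.8305)(0.7050) + (0.5570)(0.7092)(-0.9744) = 0.2006, so φ₂ = 11.57°.
Δλ = atan2(sin θ sin δ cos φ₁, cos δ − sin φ₁ sin φ₂) = atan2(-0.0889, 0.5384) = -9.373°.
λ₂ = -141.819° − 9.373° = -151.19°.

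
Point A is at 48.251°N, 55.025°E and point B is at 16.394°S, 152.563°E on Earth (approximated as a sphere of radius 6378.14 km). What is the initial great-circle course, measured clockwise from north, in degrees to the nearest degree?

With φ₁ = 0.8421, φ₂ = -0.2861, Δλ = 1.7024 rad, the forward-azimuth formula gives
θ = atan2( sin Δλ cos φ₂ , cos φ₁ sin φ₂ − sin φ₁ cos φ₂ cos Δλ ) = atan2(0.9511, -0.0940) = 95.65°.
So the initial bearing is 96°.

96°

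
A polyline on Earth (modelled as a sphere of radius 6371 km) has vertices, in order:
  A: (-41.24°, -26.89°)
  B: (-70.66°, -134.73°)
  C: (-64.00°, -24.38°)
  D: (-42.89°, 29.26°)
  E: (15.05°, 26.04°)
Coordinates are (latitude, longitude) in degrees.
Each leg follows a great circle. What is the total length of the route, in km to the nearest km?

Leg A→B: central angle 0.9935 rad, distance 6329.9 km.
Leg B→C: central angle 0.6475 rad, distance 4125.3 km.
Leg C→D: central angle 0.6400 rad, distance 4077.1 km.
Leg D→E: central angle 1.0126 rad, distance 6451.0 km.
Total: 6329.9 + 4125.3 + 4077.1 + 6451.0 ≈ 20983 km.

20983 km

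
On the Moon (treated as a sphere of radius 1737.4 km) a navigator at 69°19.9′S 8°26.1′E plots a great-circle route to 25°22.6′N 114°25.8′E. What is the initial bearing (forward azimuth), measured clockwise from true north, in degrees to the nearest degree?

With φ₁ = -1.2101, φ₂ = 0.4429, Δλ = 1.8500 rad, the forward-azimuth formula gives
θ = atan2( sin Δλ cos φ₂ , cos φ₁ sin φ₂ − sin φ₁ cos φ₂ cos Δλ ) = atan2(0.8685, -0.0817) = 95.37°.
So the initial bearing is 95°.

95°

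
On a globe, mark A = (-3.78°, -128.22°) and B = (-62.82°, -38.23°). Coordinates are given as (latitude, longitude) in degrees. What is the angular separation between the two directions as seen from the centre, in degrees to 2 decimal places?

86.63°

Let φ₁ = -0.0660 rad, φ₂ = -1.0964 rad, and Δλ = 1.5706 rad.
cos c = sin φ₁ sin φ₂ + cos φ₁ cos φ₂ cos Δλ = (-0.0659)(-0.8896) + (0.9978)(0.4568)(0.0002) = 0.05873,
so c = arccos(0.05873) = 1.51204 rad.
So the angular separation is 86.63°.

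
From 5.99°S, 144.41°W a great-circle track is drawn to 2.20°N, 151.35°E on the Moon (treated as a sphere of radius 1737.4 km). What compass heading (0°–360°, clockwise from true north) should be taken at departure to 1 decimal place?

275.3°

With φ₁ = -0.1045, φ₂ = 0.0384, Δλ = -1.1212 rad, the forward-azimuth formula gives
θ = atan2( sin Δλ cos φ₂ , cos φ₁ sin φ₂ − sin φ₁ cos φ₂ cos Δλ ) = atan2(-0.9000, 0.0835) = -84.70°.
Adding 360° brings this into [0°, 360°): 275.3°.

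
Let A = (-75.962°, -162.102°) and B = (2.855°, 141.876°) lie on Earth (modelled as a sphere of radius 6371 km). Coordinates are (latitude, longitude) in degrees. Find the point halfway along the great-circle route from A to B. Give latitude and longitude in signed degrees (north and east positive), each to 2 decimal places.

-38.62°, 151.93°

Central angle δ = 1.4836 rad. Interpolating on the sphere with fraction f = 0.5:
P = [sin((1−f)δ)·A + sin(fδ)·B] / sin δ = 0.6782·A + 0.6782·B in Cartesian coordinates,
giving P = (-0.6894, 0.3676, -0.6242), i.e. latitude -38.62°, longitude 151.93°.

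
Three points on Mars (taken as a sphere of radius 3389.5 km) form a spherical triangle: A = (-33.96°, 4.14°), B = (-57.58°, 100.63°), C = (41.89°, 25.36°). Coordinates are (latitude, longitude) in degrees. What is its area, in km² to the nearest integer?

Side lengths (central angles): a = 2.0512, b = 1.3668, c = 1.1359 rad; semiperimeter s = 2.2770.
By l'Huilier's theorem, tan(E/4) = √[tan(s/2) tan((s−a)/2) tan((s−b)/2) tan((s−c)/2)], giving spherical excess E = 1.0837 rad.
Area = E·R² = 1.0837 × (3389.5)² ≈ 12450031 km².

12450031 km²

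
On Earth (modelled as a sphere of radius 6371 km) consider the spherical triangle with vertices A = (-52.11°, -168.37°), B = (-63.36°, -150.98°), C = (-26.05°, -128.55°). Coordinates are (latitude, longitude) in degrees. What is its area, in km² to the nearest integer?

3667353 km²

Side lengths (central angles): a = 0.6999, b = 0.6914, c = 0.2529 rad; semiperimeter s = 0.8221.
By l'Huilier's theorem, tan(E/4) = √[tan(s/2) tan((s−a)/2) tan((s−b)/2) tan((s−c)/2)], giving spherical excess E = 0.0904 rad.
Area = E·R² = 0.0904 × (6371)² ≈ 3667353 km².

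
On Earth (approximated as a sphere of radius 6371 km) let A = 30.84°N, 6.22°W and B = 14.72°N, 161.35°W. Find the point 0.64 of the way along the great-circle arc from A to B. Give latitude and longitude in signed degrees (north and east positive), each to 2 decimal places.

52.72°, -127.93°

The central angle between A and B is δ = 2.2436 rad.
With f = 0.64, the slerp weights are sin((1−f)δ)/sin δ = 0.9240 and sin(fδ)/sin δ = 1.2670.
Weighted sum of the unit vectors: (0.9240)·(0.8535,-0.0930,0.5126) + (1.2670)·(-0.9164,-0.3093,0.2541) = (-0.3724, -0.4778, 0.7956).
Converting back: φ = atan2(z, √(x²+y²)) = 52.72°, λ = atan2(y, x) = -127.93°.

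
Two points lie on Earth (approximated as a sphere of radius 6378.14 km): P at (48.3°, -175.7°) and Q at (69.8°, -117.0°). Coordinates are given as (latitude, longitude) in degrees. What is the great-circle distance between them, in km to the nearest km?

3886 km

With latitudes φ₁ = 48.300°, φ₂ = 69.800° and longitude difference Δλ = 58.700°:
Haversine: a = sin²(Δφ/2) + cos φ₁ cos φ₂ sin²(Δλ/2) = 0.0348 + (0.6652)(0.3453)(0.2402) = 0.08998.
Central angle c = 2·arcsin(√a) = 0.60930 rad.
Distance = R·c = 6378.14 × 0.6093 ≈ 3886 km.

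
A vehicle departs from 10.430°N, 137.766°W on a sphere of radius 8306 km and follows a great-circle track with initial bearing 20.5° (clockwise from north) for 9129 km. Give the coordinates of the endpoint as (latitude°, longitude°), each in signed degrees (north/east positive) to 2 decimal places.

64.54°, -91.25°

Angular distance δ = d/R = 9129/8306 = 1.09908 rad; initial bearing θ = 0.3578 rad.
sin φ₂ = sin φ₁ cos δ + cos φ₁ sin δ cos θ = (0.1810)(0.4544) + (0.9835)(0.8908)(0.9367) = 0.9029, so φ₂ = 64.54°.
Δλ = atan2(sin θ sin δ cos φ₁, cos δ − sin φ₁ sin φ₂) = atan2(0.3068, 0.2910) = 46.518°.
λ₂ = -137.766° + 46.518° = -91.25°.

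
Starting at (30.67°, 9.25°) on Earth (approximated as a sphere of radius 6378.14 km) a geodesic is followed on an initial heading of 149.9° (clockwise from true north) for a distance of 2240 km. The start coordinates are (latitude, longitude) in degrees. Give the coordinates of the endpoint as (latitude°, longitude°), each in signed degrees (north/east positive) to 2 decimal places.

12.88°, 19.44°

Angular distance δ = d/R = 2240/6378.14 = 0.35120 rad; initial bearing θ = 2.6162 rad.
sin φ₂ = sin φ₁ cos δ + cos φ₁ sin δ cos θ = (0.5101)(0.9390) + (0.8601)(0.3440)(-0.8652) = 0.2230, so φ₂ = 12.88°.
Δλ = atan2(sin θ sin δ cos φ₁, cos δ − sin φ₁ sin φ₂) = atan2(0.1484, 0.8252) = 10.194°.
λ₂ = 9.250° + 10.194° = 19.44°.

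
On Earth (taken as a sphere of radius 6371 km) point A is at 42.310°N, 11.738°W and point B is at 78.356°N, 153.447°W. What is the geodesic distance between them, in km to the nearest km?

6357 km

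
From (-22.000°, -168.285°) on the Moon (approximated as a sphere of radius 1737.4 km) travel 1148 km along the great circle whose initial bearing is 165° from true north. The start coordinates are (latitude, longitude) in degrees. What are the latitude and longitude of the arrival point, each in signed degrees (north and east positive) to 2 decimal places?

-57.71°, -150.98°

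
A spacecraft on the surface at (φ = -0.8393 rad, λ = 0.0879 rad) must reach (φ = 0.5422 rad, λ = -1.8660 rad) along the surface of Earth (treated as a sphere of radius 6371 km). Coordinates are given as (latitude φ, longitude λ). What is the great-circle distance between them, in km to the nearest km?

Let φ₁ = -0.8393 rad, φ₂ = 0.5422 rad, and Δλ = -1.9539 rad.
cos c = sin φ₁ sin φ₂ + cos φ₁ cos φ₂ cos Δλ = (-0.7442)(0.5160) + (0.6680)(0.8566)(-0.3738) = -0.59789,
so c = arccos(-0.59789) = 2.21166 rad.
Distance = R·c = 6371 × 2.2117 ≈ 14091 km.

14091 km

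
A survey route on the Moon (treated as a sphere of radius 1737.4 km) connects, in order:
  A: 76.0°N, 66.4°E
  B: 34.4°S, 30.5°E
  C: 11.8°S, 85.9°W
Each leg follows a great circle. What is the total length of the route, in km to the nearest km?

Leg A→B: central angle 1.9676 rad, distance 3418.5 km.
Leg B→C: central angle 1.8169 rad, distance 3156.6 km.
Total: 3418.5 + 3156.6 ≈ 6575 km.

6575 km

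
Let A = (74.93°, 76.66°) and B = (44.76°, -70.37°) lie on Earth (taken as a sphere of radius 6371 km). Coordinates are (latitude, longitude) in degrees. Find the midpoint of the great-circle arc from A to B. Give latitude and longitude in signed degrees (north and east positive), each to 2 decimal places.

72.96°, -54.32°

The central angle between A and B is δ = 1.0180 rad.
With f = 0.5, the slerp weights are sin((1−f)δ)/sin δ = 0.5726 and sin(fδ)/sin δ = 0.5726.
Weighted sum of the unit vectors: (0.5726)·(0.0600,0.2530,0.9656) + (0.5726)·(0.2385,-0.6688,0.7041) = (0.1709, -0.2381, 0.9561).
Converting back: φ = atan2(z, √(x²+y²)) = 72.96°, λ = atan2(y, x) = -54.32°.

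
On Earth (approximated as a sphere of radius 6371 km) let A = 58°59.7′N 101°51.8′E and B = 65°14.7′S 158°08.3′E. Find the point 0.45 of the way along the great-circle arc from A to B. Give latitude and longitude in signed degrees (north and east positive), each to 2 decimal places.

2.83°, 125.28°

The central angle between A and B is δ = 2.2898 rad.
With f = 0.45, the slerp weights are sin((1−f)δ)/sin δ = 1.2650 and sin(fδ)/sin δ = 1.1395.
Weighted sum of the unit vectors: (1.2650)·(-0.1059,0.5041,0.8571) + (1.1395)·(-0.3886,0.1559,-0.9081) = (-0.5768, 0.8154, 0.0494).
Converting back: φ = atan2(z, √(x²+y²)) = 2.83°, λ = atan2(y, x) = 125.28°.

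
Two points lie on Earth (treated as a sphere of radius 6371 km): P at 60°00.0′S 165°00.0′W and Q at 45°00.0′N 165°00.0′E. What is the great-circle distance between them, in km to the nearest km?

In radians: φ₁ = -1.0472, φ₂ = 0.7854, Δλ = -30.000° = -0.5236 rad.
Haversine: a = sin²(Δφ/2) + cos φ₁ cos φ₂ sin²(Δλ/2) = 0.6294 + (0.5000)(0.7071)(0.0670) = 0.65309.
Central angle c = 2·arcsin(√a) = 1.88198 rad.
Distance = R·c = 6371 × 1.8820 ≈ 11990 km.

11990 km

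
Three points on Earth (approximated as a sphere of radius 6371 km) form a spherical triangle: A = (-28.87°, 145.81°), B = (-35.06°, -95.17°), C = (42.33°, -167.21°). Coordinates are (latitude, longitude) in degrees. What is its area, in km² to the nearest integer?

Side lengths (central angles): a = 1.7724, b = 1.4540, c = 1.6412 rad; semiperimeter s = 2.4338.
By l'Huilier's theorem, tan(E/4) = √[tan(s/2) tan((s−a)/2) tan((s−b)/2) tan((s−c)/2)], giving spherical excess E = 1.7092 rad.
Area = E·R² = 1.7092 × (6371)² ≈ 69375458 km².

69375458 km²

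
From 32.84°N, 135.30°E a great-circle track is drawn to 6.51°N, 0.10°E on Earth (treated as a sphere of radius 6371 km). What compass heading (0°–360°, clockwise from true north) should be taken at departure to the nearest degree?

304°

With φ₁ = 0.5732, φ₂ = 0.1136, Δλ = -2.3597 rad, the forward-azimuth formula gives
θ = atan2( sin Δλ cos φ₂ , cos φ₁ sin φ₂ − sin φ₁ cos φ₂ cos Δλ ) = atan2(-0.7001, 0.4776) = -55.70°.
Adding 360° brings this into [0°, 360°): 304°.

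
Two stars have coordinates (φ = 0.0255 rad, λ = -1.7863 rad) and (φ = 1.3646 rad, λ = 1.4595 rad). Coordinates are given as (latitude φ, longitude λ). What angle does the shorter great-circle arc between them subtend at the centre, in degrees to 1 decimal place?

100.3°

With latitudes φ₁ = 1.461°, φ₂ = 78.186° and longitude difference Δλ = -174.029°:
cos c = sin φ₁ sin φ₂ + cos φ₁ cos φ₂ cos Δλ = (0.0255)(0.9788) + (0.9997)(0.2047)(-0.9946) = -0.17860,
so c = arccos(-0.17860) = 1.75036 rad.
So the angular separation is 100.3°.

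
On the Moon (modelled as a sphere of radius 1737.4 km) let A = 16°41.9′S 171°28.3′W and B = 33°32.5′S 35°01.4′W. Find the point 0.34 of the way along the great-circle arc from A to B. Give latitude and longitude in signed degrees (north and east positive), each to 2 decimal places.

The central angle between A and B is δ = 2.0041 rad.
With f = 0.34, the slerp weights are sin((1−f)δ)/sin δ = 1.0681 and sin(fδ)/sin δ = 0.6940.
Weighted sum of the unit vectors: (1.0681)·(-0.9472,-0.1420,-0.2873) + (0.6940)·(0.6826,-0.4783,-0.5525) = (-0.5380, -0.4837, -0.6903).
Converting back: φ = atan2(z, √(x²+y²)) = -43.66°, λ = atan2(y, x) = -138.04°.

-43.66°, -138.04°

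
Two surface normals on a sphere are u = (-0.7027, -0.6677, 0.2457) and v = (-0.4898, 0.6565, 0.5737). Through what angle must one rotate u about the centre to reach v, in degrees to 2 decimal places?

87.32°

u·v = 0.0468; |u| = 1.0000, |v| = 1.0000.
cos θ = (u·v)/(|u||v|) = 0.0468, so θ = 87.32°.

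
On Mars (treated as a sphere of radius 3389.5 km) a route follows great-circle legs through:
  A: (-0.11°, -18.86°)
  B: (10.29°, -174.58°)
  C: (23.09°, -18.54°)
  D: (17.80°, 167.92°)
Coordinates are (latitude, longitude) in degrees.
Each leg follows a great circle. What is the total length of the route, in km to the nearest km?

Leg A→B: central angle 2.6842 rad, distance 9098.2 km.
Leg B→C: central angle 2.4296 rad, distance 8235.1 km.
Leg C→D: central angle 2.4195 rad, distance 8200.8 km.
Total: 9098.2 + 8235.1 + 8200.8 ≈ 25534 km.

25534 km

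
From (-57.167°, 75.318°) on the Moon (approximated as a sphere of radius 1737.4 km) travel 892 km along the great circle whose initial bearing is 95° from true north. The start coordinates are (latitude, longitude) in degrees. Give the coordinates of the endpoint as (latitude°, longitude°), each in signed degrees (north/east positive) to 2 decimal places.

-49.04°, 123.59°

Angular distance δ = d/R = 892/1737.4 = 0.51341 rad; initial bearing θ = 1.6581 rad.
sin φ₂ = sin φ₁ cos δ + cos φ₁ sin δ cos θ = (-0.8403)(0.8711) + (0.5422)(0.4912)(-0.0872) = -0.7551, so φ₂ = -49.04°.
Δλ = atan2(sin θ sin δ cos φ₁, cos δ − sin φ₁ sin φ₂) = atan2(0.2653, 0.2366) = 48.275°.
λ₂ = 75.318° + 48.275° = 123.59°.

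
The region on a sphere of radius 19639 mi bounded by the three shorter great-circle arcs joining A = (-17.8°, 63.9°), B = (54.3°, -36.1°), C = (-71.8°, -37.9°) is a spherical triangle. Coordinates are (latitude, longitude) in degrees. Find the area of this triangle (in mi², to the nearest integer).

924860826 mi²

Side lengths (central angles): a = 2.2010, b = 1.3391, c = 1.9227 rad; semiperimeter s = 2.7314.
By l'Huilier's theorem, tan(E/4) = √[tan(s/2) tan((s−a)/2) tan((s−b)/2) tan((s−c)/2)], giving spherical excess E = 2.3979 rad.
Area = E·R² = 2.3979 × (19639)² ≈ 924860826 mi².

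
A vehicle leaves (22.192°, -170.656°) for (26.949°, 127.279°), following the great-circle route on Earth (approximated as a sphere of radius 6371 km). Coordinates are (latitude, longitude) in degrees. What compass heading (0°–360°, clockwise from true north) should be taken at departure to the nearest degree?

288°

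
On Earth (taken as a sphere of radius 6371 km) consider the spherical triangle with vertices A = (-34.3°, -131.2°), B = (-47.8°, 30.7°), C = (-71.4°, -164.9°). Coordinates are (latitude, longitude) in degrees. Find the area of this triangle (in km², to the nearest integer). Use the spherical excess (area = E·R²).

11466361 km²

Side lengths (central angles): a = 1.0521, b = 0.7177, c = 1.6810 rad; semiperimeter s = 1.7254.
By l'Huilier's theorem, tan(E/4) = √[tan(s/2) tan((s−a)/2) tan((s−b)/2) tan((s−c)/2)], giving spherical excess E = 0.2825 rad.
Area = E·R² = 0.2825 × (6371)² ≈ 11466361 km².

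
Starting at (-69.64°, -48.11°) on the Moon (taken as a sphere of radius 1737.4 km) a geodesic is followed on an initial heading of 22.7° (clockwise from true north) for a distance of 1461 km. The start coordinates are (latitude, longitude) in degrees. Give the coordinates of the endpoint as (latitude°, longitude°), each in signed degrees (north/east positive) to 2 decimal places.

Angular distance δ = d/R = 1461/1737.4 = 0.84091 rad; initial bearing θ = 0.3962 rad.
sin φ₂ = sin φ₁ cos δ + cos φ₁ sin δ cos θ = (-0.9375)(0.6668) + (0.3479)(0.7453)(0.9225) = -0.3859, so φ₂ = -22.70°.
Δλ = atan2(sin θ sin δ cos φ₁, cos δ − sin φ₁ sin φ₂) = atan2(0.1001, 0.3050) = 18.165°.
λ₂ = -48.110° + 18.165° = -29.95°.

-22.70°, -29.95°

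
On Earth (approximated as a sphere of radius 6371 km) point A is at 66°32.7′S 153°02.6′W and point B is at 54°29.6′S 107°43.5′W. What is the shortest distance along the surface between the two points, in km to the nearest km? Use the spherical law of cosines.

With latitudes φ₁ = -66.545°, φ₂ = -54.493° and longitude difference Δλ = 45.318°:
cos c = sin φ₁ sin φ₂ + cos φ₁ cos φ₂ cos Δλ = (-0.9174)(-0.8140) + (0.3980)(0.5808)(0.7032) = 0.90934,
so c = arccos(0.90934) = 0.42910 rad.
Distance = R·c = 6371 × 0.4291 ≈ 2734 km.

2734 km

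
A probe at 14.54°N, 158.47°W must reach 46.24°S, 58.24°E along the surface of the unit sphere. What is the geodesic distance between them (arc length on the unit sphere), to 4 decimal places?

Let φ₁ = 0.2538 rad, φ₂ = -0.8070 rad, and Δλ = -2.5009 rad.
Haversine: a = sin²(Δφ/2) + cos φ₁ cos φ₂ sin²(Δλ/2) = 0.2559 + (0.9680)(0.6916)(0.9008) = 0.85902.
Central angle c = 2·arcsin(√a) = 2.37177 rad.
On the unit sphere the arc length equals the central angle: 2.3718.

2.3718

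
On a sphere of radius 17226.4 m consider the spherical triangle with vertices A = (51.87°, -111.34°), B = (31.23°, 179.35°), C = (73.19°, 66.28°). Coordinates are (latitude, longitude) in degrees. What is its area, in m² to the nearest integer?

148333827 m²

Side lengths (central angles): a = 1.1599, b = 0.9587, c = 0.9343 rad; semiperimeter s = 1.5265.
By l'Huilier's theorem, tan(E/4) = √[tan(s/2) tan((s−a)/2) tan((s−b)/2) tan((s−c)/2)], giving spherical excess E = 0.4999 rad.
Area = E·R² = 0.4999 × (17226.4)² ≈ 148333827 m².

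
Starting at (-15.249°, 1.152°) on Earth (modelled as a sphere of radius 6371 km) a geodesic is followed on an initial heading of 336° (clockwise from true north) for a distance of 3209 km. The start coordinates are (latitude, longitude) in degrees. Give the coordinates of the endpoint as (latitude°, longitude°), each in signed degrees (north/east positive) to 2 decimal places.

Angular distance δ = d/R = 3209/6371 = 0.50369 rad; initial bearing θ = 5.8643 rad.
sin φ₂ = sin φ₁ cos δ + cos φ₁ sin δ cos θ = (-0.2630)(0.8758) + (0.9648)(0.4827)(0.9135) = 0.1951, so φ₂ = 11.25°.
Δλ = atan2(sin θ sin δ cos φ₁, cos δ − sin φ₁ sin φ₂) = atan2(-0.1894, 0.9271) = -11.546°.
λ₂ = 1.152° − 11.546° = -10.39°.

11.25°, -10.39°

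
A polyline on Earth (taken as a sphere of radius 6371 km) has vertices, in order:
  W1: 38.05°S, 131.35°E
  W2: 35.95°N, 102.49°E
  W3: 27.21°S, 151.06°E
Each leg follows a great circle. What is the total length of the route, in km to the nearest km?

17421 km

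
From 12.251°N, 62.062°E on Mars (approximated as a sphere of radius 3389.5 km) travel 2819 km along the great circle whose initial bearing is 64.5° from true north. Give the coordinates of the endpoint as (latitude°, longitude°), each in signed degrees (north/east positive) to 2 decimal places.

Angular distance δ = d/R = 2819/3389.5 = 0.83169 rad; initial bearing θ = 1.1257 rad.
sin φ₂ = sin φ₁ cos δ + cos φ₁ sin δ cos θ = (0.2122)(0.6736) + (0.9772)(0.7391)(0.4305) = 0.4539, so φ₂ = 26.99°.
Δλ = atan2(sin θ sin δ cos φ₁, cos δ − sin φ₁ sin φ₂) = atan2(0.6519, 0.5773) = 48.471°.
λ₂ = 62.062° + 48.471° = 110.53°.

26.99°, 110.53°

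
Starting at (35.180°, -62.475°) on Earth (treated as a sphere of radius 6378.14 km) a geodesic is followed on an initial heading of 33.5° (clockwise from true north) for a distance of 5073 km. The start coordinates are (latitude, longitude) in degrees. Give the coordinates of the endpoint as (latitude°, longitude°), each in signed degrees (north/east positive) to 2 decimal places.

62.88°, -2.64°

Angular distance δ = d/R = 5073/6378.14 = 0.79537 rad; initial bearing θ = 0.5847 rad.
sin φ₂ = sin φ₁ cos δ + cos φ₁ sin δ cos θ = (0.5761)(0.7000) + (0.8173)(0.7141)(0.8339) = 0.8900, so φ₂ = 62.88°.
Δλ = atan2(sin θ sin δ cos φ₁, cos δ − sin φ₁ sin φ₂) = atan2(0.3222, 0.1872) = 59.837°.
λ₂ = -62.475° + 59.837° = -2.64°.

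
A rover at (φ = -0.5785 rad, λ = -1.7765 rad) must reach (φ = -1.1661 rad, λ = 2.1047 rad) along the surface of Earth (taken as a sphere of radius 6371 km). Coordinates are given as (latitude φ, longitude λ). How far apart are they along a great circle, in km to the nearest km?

8338 km

Let φ₁ = -0.5785 rad, φ₂ = -1.1661 rad, and Δλ = -2.4020 rad.
Haversine: a = sin²(Δφ/2) + cos φ₁ cos φ₂ sin²(Δλ/2) = 0.0839 + (0.8373)(0.3937)(0.8694) = 0.37047.
Central angle c = 2·arcsin(√a) = 1.30875 rad.
Distance = R·c = 6371 × 1.3087 ≈ 8338 km.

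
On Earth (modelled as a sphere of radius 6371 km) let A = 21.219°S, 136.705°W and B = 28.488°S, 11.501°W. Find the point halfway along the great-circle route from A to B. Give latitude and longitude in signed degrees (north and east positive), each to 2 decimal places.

The central angle between A and B is δ = 1.8752 rad.
With f = 0.5, the slerp weights are sin((1−f)δ)/sin δ = 0.8450 and sin(fδ)/sin δ = 0.8450.
Weighted sum of the unit vectors: (0.8450)·(-0.6785,-0.6393,-0.3619) + (0.8450)·(0.8613,-0.1752,-0.4770) = (0.1544, -0.6882, -0.7089).
Converting back: φ = atan2(z, √(x²+y²)) = -45.14°, λ = atan2(y, x) = -77.35°.

-45.14°, -77.35°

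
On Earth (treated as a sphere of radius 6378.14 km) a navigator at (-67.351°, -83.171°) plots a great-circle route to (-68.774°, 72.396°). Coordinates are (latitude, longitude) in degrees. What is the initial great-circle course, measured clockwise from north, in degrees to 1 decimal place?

167.3°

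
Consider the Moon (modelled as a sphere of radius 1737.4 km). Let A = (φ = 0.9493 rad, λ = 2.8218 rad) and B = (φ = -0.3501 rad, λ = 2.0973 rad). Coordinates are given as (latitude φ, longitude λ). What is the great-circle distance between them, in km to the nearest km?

2501 km

Let φ₁ = 0.9493 rad, φ₂ = -0.3501 rad, and Δλ = -0.7245 rad.
Haversine: a = sin²(Δφ/2) + cos φ₁ cos φ₂ sin²(Δλ/2) = 0.3660 + (0.5823)(0.9393)(0.1256) = 0.43465.
Central angle c = 2·arcsin(√a) = 1.43972 rad.
Distance = R·c = 1737.4 × 1.4397 ≈ 2501 km.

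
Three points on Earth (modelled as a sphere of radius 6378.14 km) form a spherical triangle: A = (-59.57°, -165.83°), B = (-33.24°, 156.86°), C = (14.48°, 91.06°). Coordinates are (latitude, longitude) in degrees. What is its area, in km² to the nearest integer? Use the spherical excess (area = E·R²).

14908387 km²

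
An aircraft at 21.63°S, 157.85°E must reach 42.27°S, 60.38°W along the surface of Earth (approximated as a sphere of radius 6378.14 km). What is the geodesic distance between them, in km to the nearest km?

In radians: φ₁ = -0.3775, φ₂ = -0.7378, Δλ = 141.770° = 2.4744 rad.
cos c = sin φ₁ sin φ₂ + cos φ₁ cos φ₂ cos Δλ = (-0.3686)(-0.6726) + (0.9296)(0.7400)(-0.7855) = -0.29241,
so c = arccos(-0.29241) = 1.86754 rad.
Distance = R·c = 6378.14 × 1.8675 ≈ 11911 km.

11911 km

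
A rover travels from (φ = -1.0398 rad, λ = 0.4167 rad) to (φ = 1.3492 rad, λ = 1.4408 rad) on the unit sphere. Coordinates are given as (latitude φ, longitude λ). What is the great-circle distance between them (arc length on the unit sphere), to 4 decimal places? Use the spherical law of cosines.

2.4708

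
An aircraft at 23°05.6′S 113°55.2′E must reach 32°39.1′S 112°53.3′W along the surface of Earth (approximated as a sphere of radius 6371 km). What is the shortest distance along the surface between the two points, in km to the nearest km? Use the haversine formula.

12073 km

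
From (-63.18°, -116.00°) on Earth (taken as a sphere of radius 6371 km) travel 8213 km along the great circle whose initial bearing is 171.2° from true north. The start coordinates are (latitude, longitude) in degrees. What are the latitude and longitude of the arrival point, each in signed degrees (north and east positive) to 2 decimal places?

-42.56°, 52.49°

Angular distance δ = d/R = 8213/6371 = 1.28912 rad; initial bearing θ = 2.9880 rad.
sin φ₂ = sin φ₁ cos δ + cos φ₁ sin δ cos θ = (-0.8924)(0.2780) + (0.4512)(0.9606)(-0.9882) = -0.6764, so φ₂ = -42.56°.
Δλ = atan2(sin θ sin δ cos φ₁, cos δ − sin φ₁ sin φ₂) = atan2(0.0663, -0.3256) = 168.491°.
λ₂ = -116.000° + 168.491° = 52.49°.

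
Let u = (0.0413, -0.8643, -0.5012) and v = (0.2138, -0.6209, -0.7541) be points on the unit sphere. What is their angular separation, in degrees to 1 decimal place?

22.6°

u·v = 0.9234; |u| = 1.0000, |v| = 0.9999.
cos θ = (u·v)/(|u||v|) = 0.9235, so θ = 22.6°.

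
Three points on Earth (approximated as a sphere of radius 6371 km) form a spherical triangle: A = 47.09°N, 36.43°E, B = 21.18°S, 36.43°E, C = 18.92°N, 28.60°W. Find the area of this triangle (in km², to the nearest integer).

28993174 km²

Side lengths (central angles): a = 1.3127, b = 1.0363, c = 1.1915 rad; semiperimeter s = 1.7703.
By l'Huilier's theorem, tan(E/4) = √[tan(s/2) tan((s−a)/2) tan((s−b)/2) tan((s−c)/2)], giving spherical excess E = 0.7143 rad.
Area = E·R² = 0.7143 × (6371)² ≈ 28993174 km².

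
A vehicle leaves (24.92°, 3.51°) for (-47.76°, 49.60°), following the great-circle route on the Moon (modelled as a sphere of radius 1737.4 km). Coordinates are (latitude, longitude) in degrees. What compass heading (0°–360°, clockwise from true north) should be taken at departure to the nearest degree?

151°

With φ₁ = 0.4349, φ₂ = -0.8336, Δλ = 0.8044 rad, the forward-azimuth formula gives
θ = atan2( sin Δλ cos φ₂ , cos φ₁ sin φ₂ − sin φ₁ cos φ₂ cos Δλ ) = atan2(0.4843, -0.8678) = 150.84°.
So the initial bearing is 151°.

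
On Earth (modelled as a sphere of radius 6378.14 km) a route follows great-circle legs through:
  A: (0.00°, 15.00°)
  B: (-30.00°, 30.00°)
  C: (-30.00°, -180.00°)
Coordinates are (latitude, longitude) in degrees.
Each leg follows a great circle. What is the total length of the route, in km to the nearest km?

16339 km

Leg A→B: central angle 0.5799 rad, distance 3698.7 km.
Leg B→C: central angle 1.9818 rad, distance 12640.1 km.
Total: 3698.7 + 12640.1 ≈ 16339 km.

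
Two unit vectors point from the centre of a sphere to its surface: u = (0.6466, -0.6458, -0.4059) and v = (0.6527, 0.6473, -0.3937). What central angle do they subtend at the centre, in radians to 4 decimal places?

u·v = 0.1638; |u| = 1.0000, |v| = 1.0000.
cos θ = (u·v)/(|u||v|) = 0.1638, so θ = 1.4062 rad.

1.4062 rad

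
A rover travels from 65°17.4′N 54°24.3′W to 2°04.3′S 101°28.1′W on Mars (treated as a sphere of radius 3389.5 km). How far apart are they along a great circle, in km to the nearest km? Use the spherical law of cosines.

4462 km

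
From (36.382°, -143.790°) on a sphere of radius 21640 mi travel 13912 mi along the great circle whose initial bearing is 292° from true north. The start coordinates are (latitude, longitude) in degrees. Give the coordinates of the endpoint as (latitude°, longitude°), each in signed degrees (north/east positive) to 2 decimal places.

40.96°, 168.81°

Angular distance δ = d/R = 13912/21640 = 0.64288 rad; initial bearing θ = 5.0964 rad.
sin φ₂ = sin φ₁ cos δ + cos φ₁ sin δ cos θ = (0.5932)(0.8004) + (0.8051)(0.5995)(0.3746) = 0.6556, so φ₂ = 40.96°.
Δλ = atan2(sin θ sin δ cos φ₁, cos δ − sin φ₁ sin φ₂) = atan2(-0.4475, 0.4115) = -47.399°.
λ₂ = -143.790° − 47.399° = -191.19° → 168.81° after wrapping to (−180°, 180°].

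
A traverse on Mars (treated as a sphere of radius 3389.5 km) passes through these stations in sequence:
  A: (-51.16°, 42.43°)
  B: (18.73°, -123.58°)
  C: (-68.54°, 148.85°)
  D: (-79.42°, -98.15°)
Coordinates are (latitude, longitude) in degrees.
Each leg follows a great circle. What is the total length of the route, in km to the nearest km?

16537 km

Leg A→B: central angle 2.5435 rad, distance 8621.3 km.
Leg B→C: central angle 1.8589 rad, distance 6300.8 km.
Leg C→D: central angle 0.4765 rad, distance 1615.1 km.
Total: 8621.3 + 6300.8 + 1615.1 ≈ 16537 km.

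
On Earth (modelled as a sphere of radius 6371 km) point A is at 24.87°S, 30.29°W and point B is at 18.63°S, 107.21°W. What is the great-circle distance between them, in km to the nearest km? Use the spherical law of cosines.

7872 km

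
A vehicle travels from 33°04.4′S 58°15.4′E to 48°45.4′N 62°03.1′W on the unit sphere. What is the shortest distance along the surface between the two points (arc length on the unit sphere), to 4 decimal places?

2.3311

Let φ₁ = -0.5772 rad, φ₂ = 0.8510 rad, and Δλ = -2.0998 rad.
cos c = sin φ₁ sin φ₂ + cos φ₁ cos φ₂ cos Δλ = (-0.5457)(0.7519) + (0.8380)(0.6593)(-0.5047) = -0.68912,
so c = arccos(-0.68912) = 2.33107 rad.
On the unit sphere the arc length equals the central angle: 2.3311.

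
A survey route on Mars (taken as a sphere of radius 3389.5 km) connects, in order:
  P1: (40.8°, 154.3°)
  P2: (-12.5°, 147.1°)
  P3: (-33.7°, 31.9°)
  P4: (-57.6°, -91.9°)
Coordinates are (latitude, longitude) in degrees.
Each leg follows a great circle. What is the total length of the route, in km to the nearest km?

13844 km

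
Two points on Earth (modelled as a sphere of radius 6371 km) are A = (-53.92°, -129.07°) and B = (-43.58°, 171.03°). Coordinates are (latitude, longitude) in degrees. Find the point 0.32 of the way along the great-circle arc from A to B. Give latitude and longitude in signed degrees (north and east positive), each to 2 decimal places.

Central angle δ = 0.6902 rad. Interpolating on the sphere with fraction f = 0.32:
P = [sin((1−f)δ)·A + sin(fδ)·B] / sin δ = 0.7104·A + 0.3441·B in Cartesian coordinates,
giving P = (-0.5099, -0.2859, -0.8113), i.e. latitude -54.23°, longitude -150.72°.

-54.23°, -150.72°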